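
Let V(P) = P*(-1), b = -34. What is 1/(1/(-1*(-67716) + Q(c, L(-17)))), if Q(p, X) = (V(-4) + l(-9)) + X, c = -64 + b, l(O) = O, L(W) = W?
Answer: 67694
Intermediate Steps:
V(P) = -P
c = -98 (c = -64 - 34 = -98)
Q(p, X) = -5 + X (Q(p, X) = (-1*(-4) - 9) + X = (4 - 9) + X = -5 + X)
1/(1/(-1*(-67716) + Q(c, L(-17)))) = 1/(1/(-1*(-67716) + (-5 - 17))) = 1/(1/(67716 - 22)) = 1/(1/67694) = 67694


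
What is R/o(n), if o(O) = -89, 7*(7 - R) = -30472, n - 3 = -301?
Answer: -30521/623 ≈ -48.990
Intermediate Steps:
n = -298 (n = 3 - 301 = -298)
R = 30521/7 (R = 7 - 1/7*(-30472) = 7 + 30472/7 = 30521/7 ≈ 4360.1)
R/o(n) = (30521/7)/(-89) = (30521/7)*(-1/89) = -30521/623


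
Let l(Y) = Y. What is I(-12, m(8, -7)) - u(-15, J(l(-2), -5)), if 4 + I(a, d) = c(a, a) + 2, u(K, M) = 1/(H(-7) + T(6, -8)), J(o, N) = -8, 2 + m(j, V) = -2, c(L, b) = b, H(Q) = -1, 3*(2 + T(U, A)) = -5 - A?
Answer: -27/2 ≈ -13.500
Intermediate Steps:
T(U, A) = -11/3 - A/3 (T(U, A) = -2 + (-5 - A)/3 = -2 + (-5/3 - A/3) = -11/3 - A/3)
m(j, V) = -4 (m(j, V) = -2 - 2 = -4)
u(K, M) = -½ (u(K, M) = 1/(-1 + (-11/3 - ⅓*(-8))) = 1/(-1 + (-11/3 + 8/3)) = 1/(-1 - 1) = 1/(-2) = -½)
I(a, d) = -2 + a (I(a, d) = -4 + (a + 2) = -4 + (2 + a) = -2 + a)
I(-12, m(8, -7)) - u(-15, J(l(-2), -5)) = (-2 - 12) - 1*(-½) = -14 + ½ = -27/2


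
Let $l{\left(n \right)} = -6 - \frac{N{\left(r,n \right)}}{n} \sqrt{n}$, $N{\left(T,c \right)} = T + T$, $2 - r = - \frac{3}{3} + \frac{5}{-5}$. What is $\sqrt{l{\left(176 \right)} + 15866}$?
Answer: $\frac{\sqrt{1919060 - 22 \sqrt{11}}}{11} \approx 125.93$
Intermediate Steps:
$r = 4$ ($r = 2 - \left(- \frac{3}{3} + \frac{5}{-5}\right) = 2 - \left(\left(-3\right) \frac{1}{3} + 5 \left(- \frac{1}{5}\right)\right) = 2 - \left(-1 - 1\right) = 2 - -2 = 2 + 2 = 4$)
$N{\left(T,c \right)} = 2 T$
$l{\left(n \right)} = -6 - \frac{8}{\sqrt{n}}$ ($l{\left(n \right)} = -6 - \frac{2 \cdot 4}{n} \sqrt{n} = -6 - \frac{8}{n} \sqrt{n} = -6 - \frac{8}{\sqrt{n}}$)
$\sqrt{l{\left(176 \right)} + 15866} = \sqrt{\left(-6 - \frac{8}{4 \sqrt{11}}\right) + 15866} = \sqrt{\left(-6 - 8 \frac{\sqrt{11}}{44}\right) + 15866} = \sqrt{\left(-6 - \frac{2 \sqrt{11}}{11}\right) + 15866} = \sqrt{15860 - \frac{2 \sqrt{11}}{11}}$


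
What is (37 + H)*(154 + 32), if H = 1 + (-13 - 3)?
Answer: 4092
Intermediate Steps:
H = -15 (H = 1 - 16 = -15)
(37 + H)*(154 + 32) = (37 - 15)*(154 + 32) = 22*186 = 4092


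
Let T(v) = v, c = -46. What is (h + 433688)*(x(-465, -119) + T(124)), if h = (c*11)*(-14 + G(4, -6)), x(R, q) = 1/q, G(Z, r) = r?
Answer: 6548387040/119 ≈ 5.5028e+7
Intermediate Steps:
h = 10120 (h = (-46*11)*(-14 - 6) = -506*(-20) = 10120)
(h + 433688)*(x(-465, -119) + T(124)) = (10120 + 433688)*(1/(-119) + 124) = 443808*(-1/119 + 124) = 443808*(14755/119) = 6548387040/119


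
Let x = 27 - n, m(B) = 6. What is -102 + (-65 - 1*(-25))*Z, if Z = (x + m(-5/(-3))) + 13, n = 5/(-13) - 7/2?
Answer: -27266/13 ≈ -2097.4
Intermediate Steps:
n = -101/26 (n = 5*(-1/13) - 7*½ = -5/13 - 7/2 = -101/26 ≈ -3.8846)
x = 803/26 (x = 27 - 1*(-101/26) = 27 + 101/26 = 803/26 ≈ 30.885)
Z = 1297/26 (Z = (803/26 + 6) + 13 = 959/26 + 13 = 1297/26 ≈ 49.885)
-102 + (-65 - 1*(-25))*Z = -102 + (-65 - 1*(-25))*(1297/26) = -102 + (-65 + 25)*(1297/26) = -102 - 40*1297/26 = -102 - 25940/13 = -27266/13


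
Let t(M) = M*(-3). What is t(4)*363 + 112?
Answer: -4244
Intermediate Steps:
t(M) = -3*M
t(4)*363 + 112 = -3*4*363 + 112 = -12*363 + 112 = -4356 + 112 = -4244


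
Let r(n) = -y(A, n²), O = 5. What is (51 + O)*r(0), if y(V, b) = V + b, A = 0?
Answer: 0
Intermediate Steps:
r(n) = -n² (r(n) = -(0 + n²) = -n²)
(51 + O)*r(0) = (51 + 5)*(-1*0²) = 56*(-1*0) = 56*0 = 0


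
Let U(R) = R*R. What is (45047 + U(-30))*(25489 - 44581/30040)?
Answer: 35179089850113/30040 ≈ 1.1711e+9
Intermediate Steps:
U(R) = R²
(45047 + U(-30))*(25489 - 44581/30040) = (45047 + (-30)²)*(25489 - 44581/30040) = (45047 + 900)*(25489 - 44581*1/30040) = 45947*(25489 - 44581/30040) = 45947*(765644979/30040) = 35179089850113/30040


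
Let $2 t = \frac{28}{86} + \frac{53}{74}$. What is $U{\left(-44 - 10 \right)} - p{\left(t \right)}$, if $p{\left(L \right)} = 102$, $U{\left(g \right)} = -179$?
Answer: $-281$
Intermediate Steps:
$t = \frac{3315}{6364}$ ($t = \frac{\frac{28}{86} + \frac{53}{74}}{2} = \frac{28 \cdot \frac{1}{86} + 53 \cdot \frac{1}{74}}{2} = \frac{\frac{14}{43} + \frac{53}{74}}{2} = \frac{1}{2} \cdot \frac{3315}{3182} = \frac{3315}{6364} \approx 0.5209$)
$U{\left(-44 - 10 \right)} - p{\left(t \right)} = -179 - 102 = -281$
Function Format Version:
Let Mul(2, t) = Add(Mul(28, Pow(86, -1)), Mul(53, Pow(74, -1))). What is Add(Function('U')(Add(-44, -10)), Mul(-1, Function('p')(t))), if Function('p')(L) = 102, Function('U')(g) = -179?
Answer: -281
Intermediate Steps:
t = Rational(3315, 6364) (t = Mul(Rational(1, 2), Add(Mul(28, Pow(86, -1)), Mul(53, Pow(74, -1)))) = Mul(Rational(1, 2), Add(Mul(28, Rational(1, 86)), Mul(53, Rational(1, 74)))) = Mul(Rational(1, 2), Add(Rational(14, 43), Rational(53, 74))) = Mul(Rational(1, 2), Rational(3315, 3182)) = Rational(3315, 6364) ≈ 0.52090)
Add(Function('U')(Add(-44, -10)), Mul(-1, Function('p')(t))) = Add(-179, Mul(-1, 102)) = Add(-179, -102) = -281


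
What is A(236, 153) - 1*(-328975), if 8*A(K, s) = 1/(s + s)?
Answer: 805330801/2448 ≈ 3.2898e+5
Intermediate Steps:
A(K, s) = 1/(16*s) (A(K, s) = 1/(8*(s + s)) = 1/(8*((2*s))) = (1/(2*s))/8 = 1/(16*s))
A(236, 153) - 1*(-328975) = (1/16)/153 - 1*(-328975) = (1/16)*(1/153) + 328975 = 1/2448 + 328975 = 805330801/2448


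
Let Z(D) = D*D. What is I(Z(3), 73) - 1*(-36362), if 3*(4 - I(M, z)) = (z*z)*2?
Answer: 98440/3 ≈ 32813.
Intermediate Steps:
Z(D) = D²
I(M, z) = 4 - 2*z²/3 (I(M, z) = 4 - z*z*2/3 = 4 - z²*2/3 = 4 - 2*z²/3)
I(Z(3), 73) - 1*(-36362) = (4 - ⅔*73²) - 1*(-36362) = (4 - ⅔*5329) + 36362 = (4 - 10658/3) + 36362 = -10646/3 + 36362 = 98440/3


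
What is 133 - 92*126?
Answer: -11459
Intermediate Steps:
133 - 92*126 = 133 - 11592 = -11459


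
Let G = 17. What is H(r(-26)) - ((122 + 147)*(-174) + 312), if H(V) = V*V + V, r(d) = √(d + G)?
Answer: 46485 + 3*I ≈ 46485.0 + 3.0*I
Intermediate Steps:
r(d) = √(17 + d) (r(d) = √(d + 17) = √(17 + d))
H(V) = V + V² (H(V) = V² + V = V + V²)
H(r(-26)) - ((122 + 147)*(-174) + 312) = √(17 - 26)*(1 + √(17 - 26)) - ((122 + 147)*(-174) + 312) = √(-9)*(1 + √(-9)) - (269*(-174) + 312) = (3*I)*(1 + 3*I) - (-46806 + 312) = 3*I*(1 + 3*I) - 1*(-46494) = 3*I*(1 + 3*I) + 46494 = 46494 + 3*I*(1 + 3*I)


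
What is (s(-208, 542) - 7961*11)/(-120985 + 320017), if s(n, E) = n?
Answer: -87779/199032 ≈ -0.44103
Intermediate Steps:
(s(-208, 542) - 7961*11)/(-120985 + 320017) = (-208 - 7961*11)/(-120985 + 320017) = (-208 - 87571)/199032 = -87779*1/199032 = -87779/199032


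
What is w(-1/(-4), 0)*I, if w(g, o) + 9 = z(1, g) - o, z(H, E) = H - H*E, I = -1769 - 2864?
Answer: 152889/4 ≈ 38222.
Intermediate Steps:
I = -4633
z(H, E) = H - E*H
w(g, o) = -8 - g - o (w(g, o) = -9 + (1*(1 - g) - o) = -9 + ((1 - g) - o) = -9 + (1 - g - o) = -8 - g - o)
w(-1/(-4), 0)*I = (-8 - (-1)/(-4) - 1*0)*(-4633) = (-8 - (-1)*(-1)/4 + 0)*(-4633) = (-8 - 1*¼ + 0)*(-4633) = (-8 - ¼ + 0)*(-4633) = -33/4*(-4633) = 152889/4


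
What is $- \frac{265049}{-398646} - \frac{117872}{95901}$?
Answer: $- \frac{7190245721}{12743516682} \approx -0.56423$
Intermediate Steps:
$- \frac{265049}{-398646} - \frac{117872}{95901} = \left(-265049\right) \left(- \frac{1}{398646}\right) - \frac{117872}{95901} = \frac{265049}{398646} - \frac{117872}{95901} = - \frac{7190245721}{12743516682}$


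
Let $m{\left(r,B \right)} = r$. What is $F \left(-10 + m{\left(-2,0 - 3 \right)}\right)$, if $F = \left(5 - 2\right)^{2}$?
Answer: $-108$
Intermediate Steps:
$F = 9$ ($F = 3^{2} = 9$)
$F \left(-10 + m{\left(-2,0 - 3 \right)}\right) = 9 \left(-10 - 2\right) = 9 \left(-12\right) = -108$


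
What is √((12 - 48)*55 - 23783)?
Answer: I*√25763 ≈ 160.51*I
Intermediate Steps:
√((12 - 48)*55 - 23783) = √(-36*55 - 23783) = √(-1980 - 23783) = √(-25763) = I*√25763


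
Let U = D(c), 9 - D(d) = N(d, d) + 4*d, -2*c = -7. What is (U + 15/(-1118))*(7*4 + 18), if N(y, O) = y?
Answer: -218914/559 ≈ -391.62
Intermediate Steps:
c = 7/2 (c = -½*(-7) = 7/2 ≈ 3.5000)
D(d) = 9 - 5*d (D(d) = 9 - (d + 4*d) = 9 - 5*d)
U = -17/2 (U = 9 - 5*7/2 = 9 - 35/2 = -17/2 ≈ -8.5000)
(U + 15/(-1118))*(7*4 + 18) = (-17/2 + 15/(-1118))*(7*4 + 18) = (-17/2 + 15*(-1/1118))*(28 + 18) = (-17/2 - 15/1118)*46 = -4759/559*46 = -218914/559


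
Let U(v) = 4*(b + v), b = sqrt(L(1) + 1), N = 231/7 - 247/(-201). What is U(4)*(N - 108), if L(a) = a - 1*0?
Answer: -237248/201 - 59312*sqrt(2)/201 ≈ -1597.7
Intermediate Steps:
L(a) = a (L(a) = a + 0 = a)
N = 6880/201 (N = 231*(1/7) - 247*(-1/201) = 33 + 247/201 = 6880/201 ≈ 34.229)
b = sqrt(2) (b = sqrt(1 + 1) = sqrt(2) ≈ 1.4142)
U(v) = 4*v + 4*sqrt(2) (U(v) = 4*(sqrt(2) + v) = 4*(v + sqrt(2)) = 4*v + 4*sqrt(2))
U(4)*(N - 108) = (4*4 + 4*sqrt(2))*(6880/201 - 108) = (16 + 4*sqrt(2))*(-14828/201) = -237248/201 - 59312*sqrt(2)/201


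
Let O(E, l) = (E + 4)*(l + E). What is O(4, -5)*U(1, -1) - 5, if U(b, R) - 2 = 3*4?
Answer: -117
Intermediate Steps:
U(b, R) = 14 (U(b, R) = 2 + 3*4 = 2 + 12 = 14)
O(E, l) = (4 + E)*(E + l)
O(4, -5)*U(1, -1) - 5 = (4² + 4*4 + 4*(-5) + 4*(-5))*14 - 5 = (16 + 16 - 20 - 20)*14 - 5 = -8*14 - 5 = -112 - 5 = -117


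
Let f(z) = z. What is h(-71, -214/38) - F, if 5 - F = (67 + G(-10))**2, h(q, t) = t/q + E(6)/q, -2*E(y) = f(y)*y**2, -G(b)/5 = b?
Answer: 18461875/1349 ≈ 13686.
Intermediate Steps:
G(b) = -5*b
E(y) = -y**3/2 (E(y) = -y*y**2/2 = -y**3/2)
h(q, t) = -108/q + t/q (h(q, t) = t/q + (-1/2*6**3)/q = t/q + (-1/2*216)/q = t/q - 108/q = -108/q + t/q)
F = -13684 (F = 5 - (67 - 5*(-10))**2 = 5 - (67 + 50)**2 = 5 - 1*117**2 = 5 - 1*13689 = 5 - 13689 = -13684)
h(-71, -214/38) - F = (-108 - 214/38)/(-71) - 1*(-13684) = -(-108 - 214*1/38)/71 + 13684 = -(-108 - 107/19)/71 + 13684 = -1/71*(-2159/19) + 13684 = 2159/1349 + 13684 = 18461875/1349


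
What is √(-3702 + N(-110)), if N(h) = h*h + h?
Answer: 4*√518 ≈ 91.038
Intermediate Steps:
N(h) = h + h² (N(h) = h² + h = h + h²)
√(-3702 + N(-110)) = √(-3702 - 110*(1 - 110)) = √(-3702 - 110*(-109)) = √(-3702 + 11990) = √8288 = 4*√518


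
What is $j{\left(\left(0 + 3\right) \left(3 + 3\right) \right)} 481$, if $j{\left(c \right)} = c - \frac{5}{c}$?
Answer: $\frac{153439}{18} \approx 8524.4$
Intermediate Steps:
$j{\left(\left(0 + 3\right) \left(3 + 3\right) \right)} 481 = \left(\left(0 + 3\right) \left(3 + 3\right) - \frac{5}{\left(0 + 3\right) \left(3 + 3\right)}\right) 481 = \left(3 \cdot 6 - \frac{5}{3 \cdot 6}\right) 481 = \left(18 - \frac{5}{18}\right) 481 = \frac{319}{18} \cdot 481 = \frac{153439}{18}$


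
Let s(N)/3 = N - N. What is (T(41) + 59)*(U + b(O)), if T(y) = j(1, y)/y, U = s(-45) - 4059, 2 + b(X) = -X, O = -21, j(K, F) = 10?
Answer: -9813160/41 ≈ -2.3935e+5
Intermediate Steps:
s(N) = 0 (s(N) = 3*(N - N) = 3*0 = 0)
b(X) = -2 - X
U = -4059 (U = 0 - 4059 = -4059)
T(y) = 10/y
(T(41) + 59)*(U + b(O)) = (10/41 + 59)*(-4059 + (-2 - 1*(-21))) = (10*(1/41) + 59)*(-4059 + (-2 + 21)) = (10/41 + 59)*(-4059 + 19) = (2429/41)*(-4040) = -9813160/41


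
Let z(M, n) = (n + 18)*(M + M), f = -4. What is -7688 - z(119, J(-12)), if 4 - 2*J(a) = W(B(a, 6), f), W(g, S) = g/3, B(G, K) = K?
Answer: -12210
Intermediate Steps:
W(g, S) = g/3 (W(g, S) = g*(1/3) = g/3)
J(a) = 1 (J(a) = 2 - 6/6 = 2 - 1/2*2 = 2 - 1 = 1)
z(M, n) = 2*M*(18 + n) (z(M, n) = (18 + n)*(2*M) = 2*M*(18 + n))
-7688 - z(119, J(-12)) = -7688 - 2*119*(18 + 1) = -7688 - 2*119*19 = -7688 - 1*4522 = -7688 - 4522 = -12210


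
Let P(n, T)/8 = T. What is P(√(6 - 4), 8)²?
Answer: 4096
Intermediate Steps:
P(n, T) = 8*T
P(√(6 - 4), 8)² = (8*8)² = 64² = 4096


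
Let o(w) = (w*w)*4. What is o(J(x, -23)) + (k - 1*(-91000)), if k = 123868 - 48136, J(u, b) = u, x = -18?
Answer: 168028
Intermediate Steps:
k = 75732
o(w) = 4*w**2 (o(w) = w**2*4 = 4*w**2)
o(J(x, -23)) + (k - 1*(-91000)) = 4*(-18)**2 + (75732 - 1*(-91000)) = 4*324 + (75732 + 91000) = 1296 + 166732 = 168028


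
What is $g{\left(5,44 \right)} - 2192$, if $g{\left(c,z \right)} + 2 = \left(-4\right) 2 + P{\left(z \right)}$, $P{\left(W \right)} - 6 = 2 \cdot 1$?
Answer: $-2194$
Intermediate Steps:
$P{\left(W \right)} = 8$ ($P{\left(W \right)} = 6 + 2 \cdot 1 = 6 + 2 = 8$)
$g{\left(c,z \right)} = -2$ ($g{\left(c,z \right)} = -2 + \left(\left(-4\right) 2 + 8\right) = -2 + \left(-8 + 8\right) = -2 + 0 = -2$)
$g{\left(5,44 \right)} - 2192 = -2 - 2192 = -2194$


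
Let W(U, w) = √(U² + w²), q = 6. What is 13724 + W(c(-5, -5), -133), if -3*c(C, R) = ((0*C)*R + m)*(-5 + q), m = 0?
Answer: 13857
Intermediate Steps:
c(C, R) = 0 (c(C, R) = -((0*C)*R + 0)*(-5 + 6)/3 = -(0*R + 0)/3 = -(0 + 0)/3 = -0 = -⅓*0 = 0)
13724 + W(c(-5, -5), -133) = 13724 + √(0² + (-133)²) = 13724 + √(0 + 17689) = 13724 + √17689 = 13724 + 133 = 13857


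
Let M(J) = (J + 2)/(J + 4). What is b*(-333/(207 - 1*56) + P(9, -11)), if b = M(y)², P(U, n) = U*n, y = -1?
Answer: -1698/151 ≈ -11.245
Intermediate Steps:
M(J) = (2 + J)/(4 + J)
b = ⅑ (b = ((2 - 1)/(4 - 1))² = (1/3)² = ((⅓)*1)² = (⅓)² = ⅑ ≈ 0.11111)
b*(-333/(207 - 1*56) + P(9, -11)) = (-333/(207 - 1*56) + 9*(-11))/9 = (-333/(207 - 56) - 99)/9 = (-333/151 - 99)/9 = (⅑)*(-15282/151) = -1698/151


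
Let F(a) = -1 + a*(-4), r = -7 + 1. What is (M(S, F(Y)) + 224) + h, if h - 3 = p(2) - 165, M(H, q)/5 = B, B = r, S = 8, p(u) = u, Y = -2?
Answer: 34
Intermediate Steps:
r = -6
F(a) = -1 - 4*a
B = -6
M(H, q) = -30 (M(H, q) = 5*(-6) = -30)
h = -160 (h = 3 + (2 - 165) = 3 - 163 = -160)
(M(S, F(Y)) + 224) + h = (-30 + 224) - 160 = 194 - 160 = 34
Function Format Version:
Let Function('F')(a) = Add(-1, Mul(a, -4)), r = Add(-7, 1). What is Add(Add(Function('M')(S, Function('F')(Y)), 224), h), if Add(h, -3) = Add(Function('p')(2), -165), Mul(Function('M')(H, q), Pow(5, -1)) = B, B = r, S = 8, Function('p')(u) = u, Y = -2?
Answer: 34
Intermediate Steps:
r = -6
Function('F')(a) = Add(-1, Mul(-4, a))
B = -6
Function('M')(H, q) = -30 (Function('M')(H, q) = Mul(5, -6) = -30)
h = -160 (h = Add(3, Add(2, -165)) = Add(3, -163) = -160)
Add(Add(Function('M')(S, Function('F')(Y)), 224), h) = Add(Add(-30, 224), -160) = Add(194, -160) = 34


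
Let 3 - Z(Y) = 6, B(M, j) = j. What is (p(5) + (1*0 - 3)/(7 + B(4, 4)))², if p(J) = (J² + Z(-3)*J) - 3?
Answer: 5476/121 ≈ 45.256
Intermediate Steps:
Z(Y) = -3 (Z(Y) = 3 - 1*6 = 3 - 6 = -3)
p(J) = -3 + J² - 3*J (p(J) = (J² - 3*J) - 3 = -3 + J² - 3*J)
(p(5) + (1*0 - 3)/(7 + B(4, 4)))² = ((-3 + 5² - 3*5) + (1*0 - 3)/(7 + 4))² = ((-3 + 25 - 15) + (0 - 3)/11)² = (7 - 3*1/11)² = (7 - 3/11)² = (74/11)² = 5476/121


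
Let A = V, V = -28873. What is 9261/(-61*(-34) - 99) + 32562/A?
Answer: 203082903/57024175 ≈ 3.5613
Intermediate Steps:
A = -28873
9261/(-61*(-34) - 99) + 32562/A = 9261/(-61*(-34) - 99) + 32562/(-28873) = 9261/(2074 - 99) + 32562*(-1/28873) = 9261/1975 - 32562/28873 = 203082903/57024175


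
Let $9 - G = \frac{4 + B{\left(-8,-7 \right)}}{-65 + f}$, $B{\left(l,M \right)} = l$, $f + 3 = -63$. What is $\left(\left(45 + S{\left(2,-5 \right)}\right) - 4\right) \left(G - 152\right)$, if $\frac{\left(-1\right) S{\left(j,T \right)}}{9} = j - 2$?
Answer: $- \frac{768217}{131} \approx -5864.3$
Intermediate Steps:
$f = -66$ ($f = -3 - 63 = -66$)
$G = \frac{1175}{131}$ ($G = 9 - \frac{4 - 8}{-65 - 66} = 9 - - \frac{4}{-131} = 9 - \left(-4\right) \left(- \frac{1}{131}\right) = 9 - \frac{4}{131} = \frac{1175}{131} \approx 8.9695$)
$S{\left(j,T \right)} = 18 - 9 j$ ($S{\left(j,T \right)} = - 9 \left(j - 2\right) = - 9 \left(-2 + j\right) = 18 - 9 j$)
$\left(\left(45 + S{\left(2,-5 \right)}\right) - 4\right) \left(G - 152\right) = \left(\left(45 + \left(18 - 18\right)\right) - 4\right) \left(\frac{1175}{131} - 152\right) = \left(\left(45 + \left(18 - 18\right)\right) - 4\right) \left(- \frac{18737}{131}\right) = \left(\left(45 + 0\right) - 4\right) \left(- \frac{18737}{131}\right) = \left(45 - 4\right) \left(- \frac{18737}{131}\right) = 41 \left(- \frac{18737}{131}\right) = - \frac{768217}{131}$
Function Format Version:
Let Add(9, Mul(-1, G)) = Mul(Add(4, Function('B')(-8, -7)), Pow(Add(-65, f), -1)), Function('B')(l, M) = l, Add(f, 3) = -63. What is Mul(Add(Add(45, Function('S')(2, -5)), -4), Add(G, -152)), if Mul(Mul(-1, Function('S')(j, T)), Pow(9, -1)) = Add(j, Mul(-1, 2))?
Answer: Rational(-768217, 131) ≈ -5864.3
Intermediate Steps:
f = -66 (f = Add(-3, -63) = -66)
G = Rational(1175, 131) (G = Add(9, Mul(-1, Mul(Add(4, -8), Pow(Add(-65, -66), -1)))) = Add(9, Mul(-1, Mul(-4, Pow(-131, -1)))) = Add(9, Mul(-1, Mul(-4, Rational(-1, 131)))) = Add(9, Mul(-1, Rational(4, 131))) = Add(9, Rational(-4, 131)) = Rational(1175, 131) ≈ 8.9695)
Function('S')(j, T) = Add(18, Mul(-9, j)) (Function('S')(j, T) = Mul(-9, Add(j, Mul(-1, 2))) = Mul(-9, Add(j, -2)) = Mul(-9, Add(-2, j)) = Add(18, Mul(-9, j)))
Mul(Add(Add(45, Function('S')(2, -5)), -4), Add(G, -152)) = Mul(Add(Add(45, Add(18, Mul(-9, 2))), -4), Add(Rational(1175, 131), -152)) = Mul(Add(Add(45, Add(18, -18)), -4), Rational(-18737, 131)) = Mul(Add(Add(45, 0), -4), Rational(-18737, 131)) = Mul(Add(45, -4), Rational(-18737, 131)) = Mul(41, Rational(-18737, 131)) = Rational(-768217, 131)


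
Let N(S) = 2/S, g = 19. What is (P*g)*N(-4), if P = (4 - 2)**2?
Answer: -38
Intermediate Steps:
P = 4 (P = 2**2 = 4)
(P*g)*N(-4) = (4*19)*(2/(-4)) = 76*(2*(-1/4)) = 76*(-1/2) = -38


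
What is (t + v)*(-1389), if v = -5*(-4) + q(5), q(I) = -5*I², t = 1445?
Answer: -1861260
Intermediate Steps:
v = -105 (v = -5*(-4) - 5*5² = 20 - 5*25 = 20 - 125 = -105)
(t + v)*(-1389) = (1445 - 105)*(-1389) = 1340*(-1389) = -1861260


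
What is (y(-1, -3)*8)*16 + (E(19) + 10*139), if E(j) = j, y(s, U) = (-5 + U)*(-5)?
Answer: 6529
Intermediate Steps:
y(s, U) = 25 - 5*U
(y(-1, -3)*8)*16 + (E(19) + 10*139) = ((25 - 5*(-3))*8)*16 + (19 + 10*139) = ((25 + 15)*8)*16 + (19 + 1390) = (40*8)*16 + 1409 = 320*16 + 1409 = 5120 + 1409 = 6529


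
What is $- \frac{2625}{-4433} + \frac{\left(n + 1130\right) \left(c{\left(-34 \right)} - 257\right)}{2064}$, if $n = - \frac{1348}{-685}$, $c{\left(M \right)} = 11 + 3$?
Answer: $- \frac{138593688027}{1044592120} \approx -132.68$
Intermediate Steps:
$c{\left(M \right)} = 14$
$n = \frac{1348}{685}$ ($n = \left(-1348\right) \left(- \frac{1}{685}\right) = \frac{1348}{685} \approx 1.9679$)
$- \frac{2625}{-4433} + \frac{\left(n + 1130\right) \left(c{\left(-34 \right)} - 257\right)}{2064} = - \frac{2625}{-4433} + \frac{\left(\frac{1348}{685} + 1130\right) \left(14 - 257\right)}{2064} = \left(-2625\right) \left(- \frac{1}{4433}\right) + \frac{775398}{685} \left(-243\right) \frac{1}{2064} = \frac{2625}{4433} - \frac{31403619}{235640} = - \frac{138593688027}{1044592120}$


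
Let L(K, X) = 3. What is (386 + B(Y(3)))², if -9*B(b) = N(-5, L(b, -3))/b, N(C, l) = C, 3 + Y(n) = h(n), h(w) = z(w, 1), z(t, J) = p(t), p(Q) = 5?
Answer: 48344209/324 ≈ 1.4921e+5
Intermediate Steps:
z(t, J) = 5
h(w) = 5
Y(n) = 2 (Y(n) = -3 + 5 = 2)
B(b) = 5/(9*b) (B(b) = -(-5)/(9*b) = 5/(9*b))
(386 + B(Y(3)))² = (386 + (5/9)/2)² = (386 + (5/9)*(½))² = (386 + 5/18)² = (6953/18)² = 48344209/324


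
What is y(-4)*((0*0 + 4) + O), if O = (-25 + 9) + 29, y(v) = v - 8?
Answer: -204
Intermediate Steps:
y(v) = -8 + v
O = 13 (O = -16 + 29 = 13)
y(-4)*((0*0 + 4) + O) = (-8 - 4)*((0*0 + 4) + 13) = -12*((0 + 4) + 13) = -12*(4 + 13) = -12*17 = -204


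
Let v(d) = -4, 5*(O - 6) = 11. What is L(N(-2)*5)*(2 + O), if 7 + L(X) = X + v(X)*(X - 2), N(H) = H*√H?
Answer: 51/5 + 306*I*√2 ≈ 10.2 + 432.75*I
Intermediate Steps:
O = 41/5 (O = 6 + (⅕)*11 = 6 + 11/5 = 41/5 ≈ 8.2000)
N(H) = H^(3/2)
L(X) = 1 - 3*X (L(X) = -7 + (X - 4*(X - 2)) = -7 + (X - 4*(-2 + X)) = -7 + (X + (8 - 4*X)) = -7 + (8 - 3*X) = 1 - 3*X)
L(N(-2)*5)*(2 + O) = (1 - 3*(-2)^(3/2)*5)*(2 + 41/5) = (1 - 3*(-2*I*√2)*5)*(51/5) = (1 - (-30)*I*√2)*(51/5) = (1 + 30*I*√2)*(51/5) = 51/5 + 306*I*√2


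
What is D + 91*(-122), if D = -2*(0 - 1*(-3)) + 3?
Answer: -11105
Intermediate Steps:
D = -3 (D = -2*(0 + 3) + 3 = -2*3 + 3 = -6 + 3 = -3)
D + 91*(-122) = -3 + 91*(-122) = -3 - 11102 = -11105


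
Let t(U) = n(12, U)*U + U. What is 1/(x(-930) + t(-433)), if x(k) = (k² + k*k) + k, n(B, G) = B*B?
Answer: 1/1666085 ≈ 6.0021e-7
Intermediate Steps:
n(B, G) = B²
x(k) = k + 2*k² (x(k) = (k² + k²) + k = 2*k² + k = k + 2*k²)
t(U) = 145*U (t(U) = 12²*U + U = 144*U + U = 145*U)
1/(x(-930) + t(-433)) = 1/(-930*(1 + 2*(-930)) + 145*(-433)) = 1/(-930*(1 - 1860) - 62785) = 1/(-930*(-1859) - 62785) = 1/(1728870 - 62785) = 1/1666085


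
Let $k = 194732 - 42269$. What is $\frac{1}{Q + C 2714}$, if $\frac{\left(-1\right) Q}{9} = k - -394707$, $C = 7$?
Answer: $- \frac{1}{4905532} \approx -2.0385 \cdot 10^{-7}$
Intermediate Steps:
$k = 152463$ ($k = 194732 - 42269 = 152463$)
$Q = -4924530$ ($Q = - 9 \left(152463 - -394707\right) = - 9 \left(152463 + 394707\right) = \left(-9\right) 547170 = -4924530$)
$\frac{1}{Q + C 2714} = \frac{1}{-4924530 + 7 \cdot 2714} = \frac{1}{-4924530 + 18998} = \frac{1}{-4905532} = - \frac{1}{4905532}$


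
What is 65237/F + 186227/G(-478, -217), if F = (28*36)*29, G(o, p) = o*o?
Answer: 5087349593/1669761072 ≈ 3.0468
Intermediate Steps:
G(o, p) = o²
F = 29232 (F = 1008*29 = 29232)
65237/F + 186227/G(-478, -217) = 65237/29232 + 186227/((-478)²) = 65237*(1/29232) + 186227/228484 = 65237/29232 + 186227*(1/228484) = 65237/29232 + 186227/228484 = 5087349593/1669761072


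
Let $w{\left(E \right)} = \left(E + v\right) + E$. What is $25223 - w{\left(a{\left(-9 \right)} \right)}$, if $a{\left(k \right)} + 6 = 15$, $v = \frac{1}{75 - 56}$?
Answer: $\frac{478894}{19} \approx 25205.0$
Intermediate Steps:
$v = \frac{1}{19} \approx 0.052632$
$a{\left(k \right)} = 9$ ($a{\left(k \right)} = -6 + 15 = 9$)
$w{\left(E \right)} = \frac{1}{19} + 2 E$ ($w{\left(E \right)} = \left(E + \frac{1}{19}\right) + E = \left(\frac{1}{19} + E\right) + E = \frac{1}{19} + 2 E$)
$25223 - w{\left(a{\left(-9 \right)} \right)} = 25223 - \left(\frac{1}{19} + 2 \cdot 9\right) = 25223 - \left(\frac{1}{19} + 18\right) = 25223 - \frac{343}{19} = \frac{478894}{19}$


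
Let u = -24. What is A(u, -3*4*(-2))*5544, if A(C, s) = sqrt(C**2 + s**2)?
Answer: 133056*sqrt(2) ≈ 1.8817e+5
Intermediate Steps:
A(u, -3*4*(-2))*5544 = sqrt((-24)**2 + (-3*4*(-2))**2)*5544 = sqrt(576 + (-12*(-2))**2)*5544 = sqrt(576 + 24**2)*5544 = sqrt(576 + 576)*5544 = sqrt(1152)*5544 = (24*sqrt(2))*5544 = 133056*sqrt(2)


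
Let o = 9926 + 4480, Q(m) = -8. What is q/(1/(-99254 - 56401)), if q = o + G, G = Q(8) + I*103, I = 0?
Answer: -2241120690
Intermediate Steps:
o = 14406
G = -8 (G = -8 + 0*103 = -8 + 0 = -8)
q = 14398 (q = 14406 - 8 = 14398)
q/(1/(-99254 - 56401)) = 14398/(1/(-99254 - 56401)) = 14398/(1/(-155655)) = 14398/(-1/155655) = 14398*(-155655) = -2241120690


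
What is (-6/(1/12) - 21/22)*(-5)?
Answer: 8025/22 ≈ 364.77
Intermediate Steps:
(-6/(1/12) - 21/22)*(-5) = (-6/1/12 - 21*1/22)*(-5) = (-6*12 - 21/22)*(-5) = (-72 - 21/22)*(-5) = -1605/22*(-5) = 8025/22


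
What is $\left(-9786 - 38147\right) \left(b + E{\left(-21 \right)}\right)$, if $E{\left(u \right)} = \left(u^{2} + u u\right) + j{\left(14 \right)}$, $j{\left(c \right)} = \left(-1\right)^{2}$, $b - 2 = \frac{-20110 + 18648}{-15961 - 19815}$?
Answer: $- \frac{17647828141}{416} \approx -4.2423 \cdot 10^{7}$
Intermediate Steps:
$b = \frac{849}{416}$ ($b = 2 + \frac{-20110 + 18648}{-15961 - 19815} = 2 - \frac{1462}{-35776} = 2 - - \frac{17}{416} = 2 + \frac{17}{416} = \frac{849}{416} \approx 2.0409$)
$j{\left(c \right)} = 1$
$E{\left(u \right)} = 1 + 2 u^{2}$ ($E{\left(u \right)} = \left(u^{2} + u u\right) + 1 = \left(u^{2} + u^{2}\right) + 1 = 2 u^{2} + 1 = 1 + 2 u^{2}$)
$\left(-9786 - 38147\right) \left(b + E{\left(-21 \right)}\right) = \left(-9786 - 38147\right) \left(\frac{849}{416} + \left(1 + 2 \left(-21\right)^{2}\right)\right) = - 47933 \left(\frac{849}{416} + \left(1 + 2 \cdot 441\right)\right) = - 47933 \left(\frac{849}{416} + \left(1 + 882\right)\right) = - 47933 \left(\frac{849}{416} + 883\right) = \left(-47933\right) \frac{368177}{416} = - \frac{17647828141}{416}$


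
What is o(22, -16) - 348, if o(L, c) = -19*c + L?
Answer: -22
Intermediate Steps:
o(L, c) = L - 19*c
o(22, -16) - 348 = (22 - 19*(-16)) - 348 = (22 + 304) - 348 = 326 - 348 = -22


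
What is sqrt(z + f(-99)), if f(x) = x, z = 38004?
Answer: 19*sqrt(105) ≈ 194.69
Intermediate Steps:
sqrt(z + f(-99)) = sqrt(38004 - 99) = sqrt(37905) = 19*sqrt(105)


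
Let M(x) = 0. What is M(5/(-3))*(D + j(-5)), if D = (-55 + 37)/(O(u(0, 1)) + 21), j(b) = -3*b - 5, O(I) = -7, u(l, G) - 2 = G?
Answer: 0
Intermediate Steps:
u(l, G) = 2 + G
j(b) = -5 - 3*b
D = -9/7 (D = (-55 + 37)/(-7 + 21) = -18/14 = -18*1/14 = -9/7 ≈ -1.2857)
M(5/(-3))*(D + j(-5)) = 0*(-9/7 + (-5 - 3*(-5))) = 0*(-9/7 + (-5 + 15)) = 0*(-9/7 + 10) = 0*(61/7) = 0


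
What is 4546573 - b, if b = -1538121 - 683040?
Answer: 6767734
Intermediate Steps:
b = -2221161
4546573 - b = 4546573 - 1*(-2221161) = 4546573 + 2221161 = 6767734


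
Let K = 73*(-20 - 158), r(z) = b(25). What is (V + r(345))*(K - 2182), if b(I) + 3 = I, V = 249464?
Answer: -3786199536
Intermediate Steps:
b(I) = -3 + I
r(z) = 22 (r(z) = -3 + 25 = 22)
K = -12994 (K = 73*(-178) = -12994)
(V + r(345))*(K - 2182) = (249464 + 22)*(-12994 - 2182) = 249486*(-15176) = -3786199536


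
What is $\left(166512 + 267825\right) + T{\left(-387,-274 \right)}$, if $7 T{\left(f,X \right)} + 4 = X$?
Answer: $\frac{3040081}{7} \approx 4.343 \cdot 10^{5}$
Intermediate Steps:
$T{\left(f,X \right)} = - \frac{4}{7} + \frac{X}{7}$
$\left(166512 + 267825\right) + T{\left(-387,-274 \right)} = \left(166512 + 267825\right) + \left(- \frac{4}{7} + \frac{1}{7} \left(-274\right)\right) = 434337 - \frac{278}{7} = \frac{3040081}{7}$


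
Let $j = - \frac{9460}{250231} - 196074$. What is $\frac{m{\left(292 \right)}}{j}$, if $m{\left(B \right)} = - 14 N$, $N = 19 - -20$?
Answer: $\frac{5254851}{1887069329} \approx 0.0027847$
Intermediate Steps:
$N = 39$ ($N = 19 + 20 = 39$)
$m{\left(B \right)} = -546$ ($m{\left(B \right)} = \left(-14\right) 39 = -546$)
$j = - \frac{49063802554}{250231}$ ($j = \left(-9460\right) \frac{1}{250231} - 196074 = - \frac{9460}{250231} - 196074 = - \frac{49063802554}{250231} \approx -1.9607 \cdot 10^{5}$)
$\frac{m{\left(292 \right)}}{j} = - \frac{546}{- \frac{49063802554}{250231}} = \left(-546\right) \left(- \frac{250231}{49063802554}\right) = \frac{5254851}{1887069329}$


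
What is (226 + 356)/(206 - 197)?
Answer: 194/3 ≈ 64.667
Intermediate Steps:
(226 + 356)/(206 - 197) = 582/9 = 582*(⅑) = 194/3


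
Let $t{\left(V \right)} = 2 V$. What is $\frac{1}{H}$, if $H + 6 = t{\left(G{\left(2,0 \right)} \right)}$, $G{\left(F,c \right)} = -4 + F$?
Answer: $- \frac{1}{10} \approx -0.1$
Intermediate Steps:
$H = -10$ ($H = -6 + 2 \left(-4 + 2\right) = -6 + 2 \left(-2\right) = -6 - 4 = -10$)
$\frac{1}{H} = \frac{1}{-10} = - \frac{1}{10}$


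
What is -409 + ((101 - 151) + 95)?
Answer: -364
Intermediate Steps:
-409 + ((101 - 151) + 95) = -409 + (-50 + 95) = -409 + 45 = -364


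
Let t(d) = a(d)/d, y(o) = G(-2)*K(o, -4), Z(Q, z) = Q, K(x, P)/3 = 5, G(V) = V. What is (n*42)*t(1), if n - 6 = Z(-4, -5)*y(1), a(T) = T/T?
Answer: 5292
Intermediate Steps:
K(x, P) = 15 (K(x, P) = 3*5 = 15)
a(T) = 1
y(o) = -30 (y(o) = -2*15 = -30)
t(d) = 1/d
n = 126 (n = 6 - 4*(-30) = 6 + 120 = 126)
(n*42)*t(1) = (126*42)/1 = 5292*1 = 5292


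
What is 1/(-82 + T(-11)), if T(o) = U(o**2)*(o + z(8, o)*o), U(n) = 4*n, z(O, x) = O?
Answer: -1/47998 ≈ -2.0834e-5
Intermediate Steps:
T(o) = 36*o**3 (T(o) = (4*o**2)*(o + 8*o) = (4*o**2)*(9*o) = 36*o**3)
1/(-82 + T(-11)) = 1/(-82 + 36*(-11)**3) = 1/(-82 + 36*(-1331)) = 1/(-82 - 47916) = 1/(-47998) = -1/47998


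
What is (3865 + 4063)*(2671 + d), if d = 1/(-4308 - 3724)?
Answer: 21260389761/1004 ≈ 2.1176e+7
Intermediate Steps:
d = -1/8032 (d = 1/(-8032) = -1/8032 ≈ -0.00012450)
(3865 + 4063)*(2671 + d) = (3865 + 4063)*(2671 - 1/8032) = 7928*(21453471/8032) = 21260389761/1004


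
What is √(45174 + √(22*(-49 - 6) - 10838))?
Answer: √(45174 + 4*I*√753) ≈ 212.54 + 0.2582*I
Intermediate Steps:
√(45174 + √(22*(-49 - 6) - 10838)) = √(45174 + √(22*(-55) - 10838)) = √(45174 + √(-1210 - 10838)) = √(45174 + √(-12048)) = √(45174 + 4*I*√753)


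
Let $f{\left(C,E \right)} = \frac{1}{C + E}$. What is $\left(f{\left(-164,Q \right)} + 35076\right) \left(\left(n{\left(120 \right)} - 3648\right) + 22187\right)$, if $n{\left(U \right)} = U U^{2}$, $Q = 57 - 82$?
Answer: $\frac{11578441024657}{189} \approx 6.1262 \cdot 10^{10}$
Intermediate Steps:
$Q = -25$ ($Q = 57 - 82 = -25$)
$n{\left(U \right)} = U^{3}$
$\left(f{\left(-164,Q \right)} + 35076\right) \left(\left(n{\left(120 \right)} - 3648\right) + 22187\right) = \left(\frac{1}{-164 - 25} + 35076\right) \left(\left(120^{3} - 3648\right) + 22187\right) = \left(\frac{1}{-189} + 35076\right) \left(\left(1728000 - 3648\right) + 22187\right) = \left(- \frac{1}{189} + 35076\right) \left(1724352 + 22187\right) = \frac{6629363}{189} \cdot 1746539 = \frac{11578441024657}{189}$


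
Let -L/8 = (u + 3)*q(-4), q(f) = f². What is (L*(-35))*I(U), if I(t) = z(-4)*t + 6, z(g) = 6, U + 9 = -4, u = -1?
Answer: -645120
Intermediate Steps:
U = -13 (U = -9 - 4 = -13)
L = -256 (L = -8*(-1 + 3)*(-4)² = -16*16 = -8*32 = -256)
I(t) = 6 + 6*t (I(t) = 6*t + 6 = 6 + 6*t)
(L*(-35))*I(U) = (-256*(-35))*(6 + 6*(-13)) = 8960*(6 - 78) = 8960*(-72) = -645120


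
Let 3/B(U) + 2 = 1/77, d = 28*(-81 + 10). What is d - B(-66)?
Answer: -101311/51 ≈ -1986.5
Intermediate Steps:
d = -1988 (d = 28*(-71) = -1988)
B(U) = -77/51 (B(U) = 3/(-2 + 1/77) = 3/(-153/77) = 3*(-77/153) = -77/51)
d - B(-66) = -1988 - 1*(-77/51) = -1988 + 77/51 = -101311/51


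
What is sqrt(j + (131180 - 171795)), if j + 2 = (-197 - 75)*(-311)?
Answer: 5*sqrt(1759) ≈ 209.70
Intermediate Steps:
j = 84590 (j = -2 + (-197 - 75)*(-311) = -2 - 272*(-311) = -2 + 84592 = 84590)
sqrt(j + (131180 - 171795)) = sqrt(84590 + (131180 - 171795)) = sqrt(84590 - 40615) = sqrt(43975) = 5*sqrt(1759)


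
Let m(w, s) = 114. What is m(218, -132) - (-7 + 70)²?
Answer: -3855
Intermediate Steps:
m(218, -132) - (-7 + 70)² = 114 - (-7 + 70)² = 114 - 1*63² = 114 - 1*3969 = 114 - 3969 = -3855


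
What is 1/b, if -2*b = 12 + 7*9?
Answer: -2/75 ≈ -0.026667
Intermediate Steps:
b = -75/2 (b = -(12 + 7*9)/2 = -(12 + 63)/2 = -1/2*75 = -75/2 ≈ -37.500)
1/b = 1/(-75/2) = -2/75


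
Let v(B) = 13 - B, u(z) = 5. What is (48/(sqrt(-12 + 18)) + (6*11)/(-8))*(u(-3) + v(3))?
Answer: -495/4 + 120*sqrt(6) ≈ 170.19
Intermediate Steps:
(48/(sqrt(-12 + 18)) + (6*11)/(-8))*(u(-3) + v(3)) = (48/(sqrt(-12 + 18)) + (6*11)/(-8))*(5 + (13 - 1*3)) = (48/(sqrt(6)) + 66*(-1/8))*(5 + (13 - 3)) = (48*(sqrt(6)/6) - 33/4)*(5 + 10) = (8*sqrt(6) - 33/4)*15 = (-33/4 + 8*sqrt(6))*15 = -495/4 + 120*sqrt(6)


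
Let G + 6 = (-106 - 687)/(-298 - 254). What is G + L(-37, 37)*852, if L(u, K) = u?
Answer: -17403767/552 ≈ -31529.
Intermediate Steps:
G = -2519/552 (G = -6 + (-106 - 687)/(-298 - 254) = -6 - 793/(-552) = -6 - 793*(-1/552) = -6 + 793/552 = -2519/552 ≈ -4.5634)
G + L(-37, 37)*852 = -2519/552 - 37*852 = -2519/552 - 31524 = -17403767/552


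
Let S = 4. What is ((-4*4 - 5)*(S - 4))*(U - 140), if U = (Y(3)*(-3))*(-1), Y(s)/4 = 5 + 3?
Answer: 0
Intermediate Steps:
Y(s) = 32 (Y(s) = 4*(5 + 3) = 4*8 = 32)
U = 96 (U = (32*(-3))*(-1) = -96*(-1) = 96)
((-4*4 - 5)*(S - 4))*(U - 140) = ((-4*4 - 5)*(4 - 4))*(96 - 140) = ((-16 - 5)*0)*(-44) = -21*0*(-44) = 0*(-44) = 0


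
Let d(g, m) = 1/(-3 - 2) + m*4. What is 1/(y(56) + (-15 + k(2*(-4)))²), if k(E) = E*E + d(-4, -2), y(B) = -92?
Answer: 25/39316 ≈ 0.00063587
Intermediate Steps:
d(g, m) = -⅕ + 4*m (d(g, m) = 1/(-5) + 4*m = -⅕ + 4*m)
k(E) = -41/5 + E² (k(E) = E*E + (-⅕ + 4*(-2)) = E² + (-⅕ - 8) = E² - 41/5 = -41/5 + E²)
1/(y(56) + (-15 + k(2*(-4)))²) = 1/(-92 + (-15 + (-41/5 + (2*(-4))²))²) = 1/(-92 + (-15 + (-41/5 + (-8)²))²) = 1/(-92 + (-15 + (-41/5 + 64))²) = 1/(-92 + (-15 + 279/5)²) = 1/(-92 + (204/5)²) = 1/(-92 + 41616/25) = 1/(39316/25) = 25/39316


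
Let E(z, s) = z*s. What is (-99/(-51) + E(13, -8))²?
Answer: 3010225/289 ≈ 10416.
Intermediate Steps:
E(z, s) = s*z
(-99/(-51) + E(13, -8))² = (-99/(-51) - 8*13)² = (-99*(-1/51) - 104)² = (33/17 - 104)² = (-1735/17)² = 3010225/289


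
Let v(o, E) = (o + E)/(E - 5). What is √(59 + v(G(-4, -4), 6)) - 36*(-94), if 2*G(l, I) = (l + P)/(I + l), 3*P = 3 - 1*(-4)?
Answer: 3384 + 25*√15/12 ≈ 3392.1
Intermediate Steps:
P = 7/3 (P = (3 - 1*(-4))/3 = (3 + 4)/3 = (⅓)*7 = 7/3 ≈ 2.3333)
G(l, I) = (7/3 + l)/(2*(I + l)) (G(l, I) = ((l + 7/3)/(I + l))/2 = ((7/3 + l)/(I + l))/2 = (7/3 + l)/(2*(I + l)))
v(o, E) = (E + o)/(-5 + E)
√(59 + v(G(-4, -4), 6)) - 36*(-94) = √(59 + (6 + (7/6 + (½)*(-4))/(-4 - 4))/(-5 + 6)) - 36*(-94) = √(59 + (6 + (7/6 - 2)/(-8))/1) + 3384 = √(59 + 1*(6 - ⅛*(-⅚))) + 3384 = √(59 + 1*(6 + 5/48)) + 3384 = √(59 + 1*(293/48)) + 3384 = √(59 + 293/48) + 3384 = √(3125/48) + 3384 = 25*√15/12 + 3384 = 3384 + 25*√15/12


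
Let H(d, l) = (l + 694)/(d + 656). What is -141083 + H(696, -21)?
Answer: -190743543/1352 ≈ -1.4108e+5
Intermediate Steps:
H(d, l) = (694 + l)/(656 + d)
-141083 + H(696, -21) = -141083 + (694 - 21)/(656 + 696) = -141083 + 673/1352 = -190743543/1352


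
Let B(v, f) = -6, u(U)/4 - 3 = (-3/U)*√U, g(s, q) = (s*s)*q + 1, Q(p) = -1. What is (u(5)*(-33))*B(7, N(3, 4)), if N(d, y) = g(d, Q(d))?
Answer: 2376 - 2376*√5/5 ≈ 1313.4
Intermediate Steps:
g(s, q) = 1 + q*s² (g(s, q) = s²*q + 1 = q*s² + 1 = 1 + q*s²)
u(U) = 12 - 12/√U (u(U) = 12 + 4*((-3/U)*√U) = 12 + 4*(-3/√U) = 12 - 12/√U)
N(d, y) = 1 - d²
(u(5)*(-33))*B(7, N(3, 4)) = ((12 - 12*√5/5)*(-33))*(-6) = (-396 + 396*√5/5)*(-6) = 2376 - 2376*√5/5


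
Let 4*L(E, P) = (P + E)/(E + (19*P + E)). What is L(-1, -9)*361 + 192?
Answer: 68237/346 ≈ 197.22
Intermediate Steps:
L(E, P) = (E + P)/(4*(2*E + 19*P)) (L(E, P) = ((P + E)/(E + (19*P + E)))/4 = ((E + P)/(E + (E + 19*P)))/4 = ((E + P)/(2*E + 19*P))/4 = (E + P)/(4*(2*E + 19*P)))
L(-1, -9)*361 + 192 = ((-1 - 9)/(4*(2*(-1) + 19*(-9))))*361 + 192 = ((¼)*(-10)/(-2 - 171))*361 + 192 = ((¼)*(-10)/(-173))*361 + 192 = ((¼)*(-1/173)*(-10))*361 + 192 = (5/346)*361 + 192 = 1805/346 + 192 = 68237/346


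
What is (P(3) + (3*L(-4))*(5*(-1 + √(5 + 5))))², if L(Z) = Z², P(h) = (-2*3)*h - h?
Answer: 644121 - 125280*√10 ≈ 2.4795e+5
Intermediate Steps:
P(h) = -7*h (P(h) = -6*h - h = -7*h)
(P(3) + (3*L(-4))*(5*(-1 + √(5 + 5))))² = (-7*3 + (3*(-4)²)*(5*(-1 + √(5 + 5))))² = (-21 + (3*16)*(5*(-1 + √10)))² = (-21 + 48*(-5 + 5*√10))² = (-21 + (-240 + 240*√10))² = (-261 + 240*√10)²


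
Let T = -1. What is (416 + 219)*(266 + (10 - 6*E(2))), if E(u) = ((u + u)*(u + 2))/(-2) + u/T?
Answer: 213360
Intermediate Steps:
E(u) = -u - u*(2 + u) (E(u) = ((u + u)*(u + 2))/(-2) + u/(-1) = ((2*u)*(2 + u))*(-1/2) + u*(-1) = (2*u*(2 + u))*(-1/2) - u = -u*(2 + u) - u = -u - u*(2 + u))
(416 + 219)*(266 + (10 - 6*E(2))) = (416 + 219)*(266 + (10 - (-6)*2*(3 + 2))) = 635*(266 + (10 - (-6)*2*5)) = 635*(266 + (10 - 6*(-10))) = 635*(266 + (10 + 60)) = 635*(266 + 70) = 635*336 = 213360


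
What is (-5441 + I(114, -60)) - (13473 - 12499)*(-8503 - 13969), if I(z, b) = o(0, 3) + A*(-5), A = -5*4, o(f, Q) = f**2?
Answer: 21882387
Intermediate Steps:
A = -20
I(z, b) = 100 (I(z, b) = 0**2 - 20*(-5) = 0 + 100 = 100)
(-5441 + I(114, -60)) - (13473 - 12499)*(-8503 - 13969) = (-5441 + 100) - (13473 - 12499)*(-8503 - 13969) = -5341 - 974*(-22472) = -5341 - 1*(-21887728) = -5341 + 21887728 = 21882387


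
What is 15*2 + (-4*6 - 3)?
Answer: 3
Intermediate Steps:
15*2 + (-4*6 - 3) = 30 + (-24 - 3) = 30 - 27 = 3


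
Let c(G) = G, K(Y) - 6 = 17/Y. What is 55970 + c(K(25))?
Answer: 1399417/25 ≈ 55977.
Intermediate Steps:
K(Y) = 6 + 17/Y
55970 + c(K(25)) = 55970 + (6 + 17/25) = 55970 + 167/25 = 1399417/25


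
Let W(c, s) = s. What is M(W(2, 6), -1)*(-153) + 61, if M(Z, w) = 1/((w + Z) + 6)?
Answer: 518/11 ≈ 47.091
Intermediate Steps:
M(Z, w) = 1/(6 + Z + w) (M(Z, w) = 1/((Z + w) + 6) = 1/(6 + Z + w))
M(W(2, 6), -1)*(-153) + 61 = -153/(6 + 6 - 1) + 61 = -153/11 + 61 = 518/11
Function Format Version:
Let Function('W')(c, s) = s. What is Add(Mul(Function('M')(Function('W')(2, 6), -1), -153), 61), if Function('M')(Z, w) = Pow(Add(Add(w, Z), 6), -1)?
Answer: Rational(518, 11) ≈ 47.091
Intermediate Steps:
Function('M')(Z, w) = Pow(Add(6, Z, w), -1) (Function('M')(Z, w) = Pow(Add(Add(Z, w), 6), -1) = Pow(Add(6, Z, w), -1))
Add(Mul(Function('M')(Function('W')(2, 6), -1), -153), 61) = Add(Mul(Pow(Add(6, 6, -1), -1), -153), 61) = Add(Mul(Pow(11, -1), -153), 61) = Add(Mul(Rational(1, 11), -153), 61) = Add(Rational(-153, 11), 61) = Rational(518, 11)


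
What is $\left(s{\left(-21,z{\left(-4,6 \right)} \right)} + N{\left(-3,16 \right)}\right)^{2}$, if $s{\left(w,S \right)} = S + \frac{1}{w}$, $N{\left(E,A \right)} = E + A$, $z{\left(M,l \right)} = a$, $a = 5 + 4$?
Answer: $\frac{212521}{441} \approx 481.91$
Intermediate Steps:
$a = 9$
$z{\left(M,l \right)} = 9$
$N{\left(E,A \right)} = A + E$
$\left(s{\left(-21,z{\left(-4,6 \right)} \right)} + N{\left(-3,16 \right)}\right)^{2} = \left(\left(9 + \frac{1}{-21}\right) + \left(16 - 3\right)\right)^{2} = \left(\left(9 - \frac{1}{21}\right) + 13\right)^{2} = \left(\frac{188}{21} + 13\right)^{2} = \left(\frac{461}{21}\right)^{2} = \frac{212521}{441}$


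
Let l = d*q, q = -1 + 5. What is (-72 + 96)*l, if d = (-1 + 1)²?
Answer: 0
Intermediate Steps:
d = 0 (d = 0² = 0)
q = 4
l = 0 (l = 0*4 = 0)
(-72 + 96)*l = (-72 + 96)*0 = 24*0 = 0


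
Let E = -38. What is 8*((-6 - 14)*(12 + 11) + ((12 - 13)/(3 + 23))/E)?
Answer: -908958/247 ≈ -3680.0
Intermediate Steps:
8*((-6 - 14)*(12 + 11) + ((12 - 13)/(3 + 23))/E) = 8*((-6 - 14)*(12 + 11) + ((12 - 13)/(3 + 23))/(-38)) = 8*(-20*23 - 1/26*(-1/38)) = 8*(-460 - 1*1/26*(-1/38)) = 8*(-460 - 1/26*(-1/38)) = 8*(-460 + 1/988) = 8*(-454479/988) = -908958/247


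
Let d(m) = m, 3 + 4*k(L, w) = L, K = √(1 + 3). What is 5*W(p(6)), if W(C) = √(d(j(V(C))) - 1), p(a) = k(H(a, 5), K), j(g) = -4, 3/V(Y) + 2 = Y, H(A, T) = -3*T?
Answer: 5*I*√5 ≈ 11.18*I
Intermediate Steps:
K = 2 (K = √4 = 2)
V(Y) = 3/(-2 + Y)
k(L, w) = -¾ + L/4
p(a) = -9/2 (p(a) = -¾ + (-3*5)/4 = -¾ + (¼)*(-15) = -¾ - 15/4 = -9/2)
W(C) = I*√5 (W(C) = √(-4 - 1) = √(-5) = I*√5)
5*W(p(6)) = 5*(I*√5) = 5*I*√5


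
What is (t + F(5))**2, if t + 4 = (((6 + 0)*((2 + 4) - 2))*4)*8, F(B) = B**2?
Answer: 622521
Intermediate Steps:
t = 764 (t = -4 + (((6 + 0)*((2 + 4) - 2))*4)*8 = -4 + ((6*(6 - 2))*4)*8 = -4 + ((6*4)*4)*8 = -4 + (24*4)*8 = -4 + 96*8 = -4 + 768 = 764)
(t + F(5))**2 = (764 + 5**2)**2 = (764 + 25)**2 = 789**2 = 622521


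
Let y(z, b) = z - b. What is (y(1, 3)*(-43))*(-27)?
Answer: -2322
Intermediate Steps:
(y(1, 3)*(-43))*(-27) = ((1 - 1*3)*(-43))*(-27) = ((1 - 3)*(-43))*(-27) = -2*(-43)*(-27) = 86*(-27) = -2322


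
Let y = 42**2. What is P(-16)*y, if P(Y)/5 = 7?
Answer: 61740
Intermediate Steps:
P(Y) = 35 (P(Y) = 5*7 = 35)
y = 1764
P(-16)*y = 35*1764 = 61740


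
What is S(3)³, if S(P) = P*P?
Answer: 729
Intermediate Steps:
S(P) = P²
S(3)³ = (3²)³ = 9³ = 729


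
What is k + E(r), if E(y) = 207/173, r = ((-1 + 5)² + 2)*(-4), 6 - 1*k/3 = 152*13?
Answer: -1022223/173 ≈ -5908.8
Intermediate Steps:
k = -5910 (k = 18 - 456*13 = 18 - 3*1976 = 18 - 5928 = -5910)
r = -72 (r = (4² + 2)*(-4) = (16 + 2)*(-4) = 18*(-4) = -72)
E(y) = 207/173 (E(y) = 207*(1/173) = 207/173)
k + E(r) = -5910 + 207/173 = -1022223/173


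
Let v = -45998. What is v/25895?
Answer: -45998/25895 ≈ -1.7763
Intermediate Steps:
v/25895 = -45998/25895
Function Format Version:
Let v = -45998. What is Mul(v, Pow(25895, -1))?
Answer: Rational(-45998, 25895) ≈ -1.7763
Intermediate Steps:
Mul(v, Pow(25895, -1)) = Mul(-45998, Pow(25895, -1)) = Mul(-45998, Rational(1, 25895)) = Rational(-45998, 25895)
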